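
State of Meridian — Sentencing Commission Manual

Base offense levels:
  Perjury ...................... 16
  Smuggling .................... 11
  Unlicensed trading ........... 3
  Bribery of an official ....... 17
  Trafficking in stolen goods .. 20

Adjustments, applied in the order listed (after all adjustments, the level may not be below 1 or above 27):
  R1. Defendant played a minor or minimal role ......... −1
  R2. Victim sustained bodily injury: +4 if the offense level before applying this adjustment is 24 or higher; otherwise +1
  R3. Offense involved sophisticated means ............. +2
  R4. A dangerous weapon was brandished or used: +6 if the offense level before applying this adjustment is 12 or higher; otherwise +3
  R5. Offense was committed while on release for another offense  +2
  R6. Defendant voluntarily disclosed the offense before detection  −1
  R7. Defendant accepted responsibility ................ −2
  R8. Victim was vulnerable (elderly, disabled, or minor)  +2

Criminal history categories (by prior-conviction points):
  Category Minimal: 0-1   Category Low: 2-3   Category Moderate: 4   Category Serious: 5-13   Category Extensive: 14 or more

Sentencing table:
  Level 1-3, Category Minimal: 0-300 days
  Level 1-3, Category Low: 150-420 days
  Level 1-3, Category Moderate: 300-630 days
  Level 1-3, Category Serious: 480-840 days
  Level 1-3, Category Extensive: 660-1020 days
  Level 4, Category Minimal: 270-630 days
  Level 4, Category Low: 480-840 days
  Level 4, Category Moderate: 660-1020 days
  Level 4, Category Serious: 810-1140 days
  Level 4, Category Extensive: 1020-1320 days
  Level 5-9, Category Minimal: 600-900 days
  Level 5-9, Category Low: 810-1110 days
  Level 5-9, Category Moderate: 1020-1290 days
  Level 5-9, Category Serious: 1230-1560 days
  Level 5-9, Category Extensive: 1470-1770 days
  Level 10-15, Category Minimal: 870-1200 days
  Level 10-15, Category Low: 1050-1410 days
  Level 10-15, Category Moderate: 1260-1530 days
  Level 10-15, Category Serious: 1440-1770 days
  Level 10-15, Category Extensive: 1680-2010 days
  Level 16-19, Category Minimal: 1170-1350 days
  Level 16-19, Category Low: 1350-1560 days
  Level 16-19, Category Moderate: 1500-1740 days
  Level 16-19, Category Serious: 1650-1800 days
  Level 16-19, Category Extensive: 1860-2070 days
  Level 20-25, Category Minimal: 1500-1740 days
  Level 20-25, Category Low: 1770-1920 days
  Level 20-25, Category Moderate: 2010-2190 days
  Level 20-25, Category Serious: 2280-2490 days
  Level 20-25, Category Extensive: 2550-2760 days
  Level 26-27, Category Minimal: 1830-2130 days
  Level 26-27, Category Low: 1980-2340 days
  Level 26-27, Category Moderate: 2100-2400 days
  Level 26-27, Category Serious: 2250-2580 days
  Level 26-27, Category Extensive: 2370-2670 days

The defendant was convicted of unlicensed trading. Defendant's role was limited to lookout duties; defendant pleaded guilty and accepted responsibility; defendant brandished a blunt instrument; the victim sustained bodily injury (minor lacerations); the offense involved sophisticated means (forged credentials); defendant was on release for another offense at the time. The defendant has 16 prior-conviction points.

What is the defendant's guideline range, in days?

1470-1770 days

Base offense level for unlicensed trading: 3.
R1 applies: 3 − 1 = 2.
R2 applies (level before this adjustment is 2 < 24, so +1): 2 + 1 = 3.
R3 applies: 3 + 2 = 5.
R4 applies (level before this adjustment is 5 < 12, so +3): 5 + 3 = 8.
R5 applies: 8 + 2 = 10.
R7 applies: 10 − 2 = 8.
R8 does not apply.
Final offense level: 8.
Criminal history: 16 prior points → Category Extensive (14+).
Level 8 falls in the 5-9 band.
Grid: Level 5-9 × Category Extensive = 1470-1770 days.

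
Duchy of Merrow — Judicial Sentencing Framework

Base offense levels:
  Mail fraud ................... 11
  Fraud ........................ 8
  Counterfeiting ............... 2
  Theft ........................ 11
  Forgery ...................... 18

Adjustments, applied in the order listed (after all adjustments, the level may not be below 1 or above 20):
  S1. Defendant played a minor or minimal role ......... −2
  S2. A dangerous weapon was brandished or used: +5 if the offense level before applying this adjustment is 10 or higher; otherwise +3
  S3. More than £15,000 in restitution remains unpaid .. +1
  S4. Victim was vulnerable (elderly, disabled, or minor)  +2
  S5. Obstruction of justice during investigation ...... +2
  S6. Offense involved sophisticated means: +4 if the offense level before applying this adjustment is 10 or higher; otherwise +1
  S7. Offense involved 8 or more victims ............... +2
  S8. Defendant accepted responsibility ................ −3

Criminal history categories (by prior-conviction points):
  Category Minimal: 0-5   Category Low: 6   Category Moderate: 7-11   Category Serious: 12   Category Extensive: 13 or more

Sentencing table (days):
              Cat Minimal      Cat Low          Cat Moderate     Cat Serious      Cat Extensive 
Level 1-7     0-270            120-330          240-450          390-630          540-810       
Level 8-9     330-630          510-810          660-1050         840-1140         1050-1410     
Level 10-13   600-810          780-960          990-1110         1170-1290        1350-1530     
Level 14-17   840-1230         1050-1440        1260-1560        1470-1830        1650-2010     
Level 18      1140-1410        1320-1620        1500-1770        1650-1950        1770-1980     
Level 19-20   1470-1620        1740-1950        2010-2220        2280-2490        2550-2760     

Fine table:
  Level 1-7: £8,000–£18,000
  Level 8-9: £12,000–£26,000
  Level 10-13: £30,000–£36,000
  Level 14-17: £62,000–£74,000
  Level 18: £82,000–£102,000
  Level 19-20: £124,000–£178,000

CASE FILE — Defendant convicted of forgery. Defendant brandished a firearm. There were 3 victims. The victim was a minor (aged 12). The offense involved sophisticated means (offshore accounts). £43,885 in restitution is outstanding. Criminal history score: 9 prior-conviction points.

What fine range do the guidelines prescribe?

Base offense level for forgery: 18.
S2 applies (level before this adjustment is 18 ≥ 10, so +5): 18 + 5 = 23.
S3 applies: 23 + 1 = 24.
S4 applies: 24 + 2 = 26.
S6 applies (level before this adjustment is 26 ≥ 10, so +4): 26 + 4 = 30.
S7 does not apply.
Level 30 exceeds the maximum of 20; capped at 20.
Final offense level: 20.
Level 20 falls in the 19-20 band.
Fine table: Level 19-20 → £124,000–£178,000.

£124,000–£178,000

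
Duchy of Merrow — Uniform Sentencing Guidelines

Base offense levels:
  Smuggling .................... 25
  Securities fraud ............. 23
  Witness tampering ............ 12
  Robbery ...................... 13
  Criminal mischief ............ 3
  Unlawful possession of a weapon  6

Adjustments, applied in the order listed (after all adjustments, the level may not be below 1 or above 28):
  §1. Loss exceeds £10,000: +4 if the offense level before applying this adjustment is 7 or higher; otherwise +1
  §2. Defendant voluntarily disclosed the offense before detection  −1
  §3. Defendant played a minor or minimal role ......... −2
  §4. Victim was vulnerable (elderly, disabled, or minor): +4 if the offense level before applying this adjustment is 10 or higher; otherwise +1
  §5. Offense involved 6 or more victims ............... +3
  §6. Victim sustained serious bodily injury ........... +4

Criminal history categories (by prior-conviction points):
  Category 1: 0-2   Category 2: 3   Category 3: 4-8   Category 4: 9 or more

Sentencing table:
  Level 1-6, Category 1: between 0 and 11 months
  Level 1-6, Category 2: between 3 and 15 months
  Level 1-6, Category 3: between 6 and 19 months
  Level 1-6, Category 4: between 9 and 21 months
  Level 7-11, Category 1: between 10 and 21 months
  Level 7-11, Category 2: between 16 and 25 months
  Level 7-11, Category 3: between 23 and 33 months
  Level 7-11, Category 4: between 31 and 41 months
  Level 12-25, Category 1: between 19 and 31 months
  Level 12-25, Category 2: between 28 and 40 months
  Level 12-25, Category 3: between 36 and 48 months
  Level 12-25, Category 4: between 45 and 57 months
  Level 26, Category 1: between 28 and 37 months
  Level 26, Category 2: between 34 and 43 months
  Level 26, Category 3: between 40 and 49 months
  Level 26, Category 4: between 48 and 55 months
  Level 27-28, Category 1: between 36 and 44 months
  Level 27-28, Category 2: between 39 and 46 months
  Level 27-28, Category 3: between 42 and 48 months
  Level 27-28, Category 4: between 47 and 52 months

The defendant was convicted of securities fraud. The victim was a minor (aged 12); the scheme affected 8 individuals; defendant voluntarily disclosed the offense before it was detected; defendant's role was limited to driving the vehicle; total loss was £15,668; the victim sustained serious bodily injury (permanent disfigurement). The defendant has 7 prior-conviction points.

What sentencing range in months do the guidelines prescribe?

Base offense level for securities fraud: 23.
§1 applies (level before this adjustment is 23 ≥ 7, so +4): 23 + 4 = 27.
§2 applies: 27 − 1 = 26.
§3 applies: 26 − 2 = 24.
§4 applies (level before this adjustment is 24 ≥ 10, so +4): 24 + 4 = 28.
§5 applies: 28 + 3 = 31.
§6 applies: 31 + 4 = 35.
Level 35 exceeds the maximum of 28; capped at 28.
Final offense level: 28.
Criminal history: 7 prior points → Category 3 (4-8).
Level 28 falls in the 27-28 band.
Grid: Level 27-28 × Category 3 = 42-48 months.

42-48 months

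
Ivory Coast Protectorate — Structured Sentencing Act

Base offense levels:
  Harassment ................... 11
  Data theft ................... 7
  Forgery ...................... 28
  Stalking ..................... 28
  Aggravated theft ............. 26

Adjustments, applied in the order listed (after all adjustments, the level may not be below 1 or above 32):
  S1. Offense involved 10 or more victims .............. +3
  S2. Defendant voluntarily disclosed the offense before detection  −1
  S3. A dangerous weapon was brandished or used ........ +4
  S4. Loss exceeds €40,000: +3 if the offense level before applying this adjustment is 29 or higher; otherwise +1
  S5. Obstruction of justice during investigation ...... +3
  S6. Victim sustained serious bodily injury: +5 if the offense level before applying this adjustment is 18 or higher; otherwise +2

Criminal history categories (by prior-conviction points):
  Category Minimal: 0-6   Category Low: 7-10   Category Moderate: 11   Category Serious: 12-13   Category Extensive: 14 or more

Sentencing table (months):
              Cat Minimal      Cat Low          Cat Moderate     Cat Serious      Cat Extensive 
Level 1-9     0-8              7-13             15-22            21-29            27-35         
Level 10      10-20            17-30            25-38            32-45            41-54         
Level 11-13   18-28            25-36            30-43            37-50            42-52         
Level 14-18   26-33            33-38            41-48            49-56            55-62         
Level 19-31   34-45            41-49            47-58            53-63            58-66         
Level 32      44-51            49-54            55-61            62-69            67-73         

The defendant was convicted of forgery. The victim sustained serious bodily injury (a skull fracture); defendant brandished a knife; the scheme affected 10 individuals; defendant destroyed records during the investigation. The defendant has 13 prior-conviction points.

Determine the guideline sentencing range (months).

62-69 months

Base offense level for forgery: 28.
S1 applies: 28 + 3 = 31.
S2 does not apply.
S3 applies: 31 + 4 = 35.
S4 does not apply.
S5 applies: 35 + 3 = 38.
S6 applies (level before this adjustment is 38 ≥ 18, so +5): 38 + 5 = 43.
Level 43 exceeds the maximum of 32; capped at 32.
Final offense level: 32.
Criminal history: 13 prior points → Category Serious (12-13).
Level 32 falls in the 32 band.
Grid: Level 32 × Category Serious = 62-69 months.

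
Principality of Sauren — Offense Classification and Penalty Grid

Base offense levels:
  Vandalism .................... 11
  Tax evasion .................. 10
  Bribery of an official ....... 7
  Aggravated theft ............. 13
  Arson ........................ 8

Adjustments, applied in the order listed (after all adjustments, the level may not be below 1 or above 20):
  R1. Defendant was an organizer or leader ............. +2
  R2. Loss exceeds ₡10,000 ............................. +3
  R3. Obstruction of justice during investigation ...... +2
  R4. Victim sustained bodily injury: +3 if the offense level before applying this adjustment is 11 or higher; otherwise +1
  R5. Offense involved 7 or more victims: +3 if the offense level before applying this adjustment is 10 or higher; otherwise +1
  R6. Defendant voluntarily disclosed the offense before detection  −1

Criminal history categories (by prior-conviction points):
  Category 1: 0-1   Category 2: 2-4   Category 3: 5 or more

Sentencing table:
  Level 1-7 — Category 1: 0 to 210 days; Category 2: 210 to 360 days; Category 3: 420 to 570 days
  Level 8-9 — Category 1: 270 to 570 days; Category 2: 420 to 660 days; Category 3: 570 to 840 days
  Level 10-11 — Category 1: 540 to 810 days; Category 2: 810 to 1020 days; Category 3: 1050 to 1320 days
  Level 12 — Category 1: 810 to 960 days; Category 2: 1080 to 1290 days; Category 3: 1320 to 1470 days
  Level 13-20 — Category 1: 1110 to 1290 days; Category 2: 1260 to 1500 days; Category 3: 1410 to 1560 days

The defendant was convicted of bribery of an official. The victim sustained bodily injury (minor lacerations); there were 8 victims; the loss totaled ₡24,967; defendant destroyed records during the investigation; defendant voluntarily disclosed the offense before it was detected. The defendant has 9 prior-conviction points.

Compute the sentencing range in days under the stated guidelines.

Base offense level for bribery of an official: 7.
R1 does not apply.
R2 applies: 7 + 3 = 10.
R3 applies: 10 + 2 = 12.
R4 applies (level before this adjustment is 12 ≥ 11, so +3): 12 + 3 = 15.
R5 applies (level before this adjustment is 15 ≥ 10, so +3): 15 + 3 = 18.
R6 applies: 18 − 1 = 17.
Final offense level: 17.
Criminal history: 9 prior points → Category 3 (5+).
Level 17 falls in the 13-20 band.
Grid: Level 13-20 × Category 3 = 1410-1560 days.

1410-1560 days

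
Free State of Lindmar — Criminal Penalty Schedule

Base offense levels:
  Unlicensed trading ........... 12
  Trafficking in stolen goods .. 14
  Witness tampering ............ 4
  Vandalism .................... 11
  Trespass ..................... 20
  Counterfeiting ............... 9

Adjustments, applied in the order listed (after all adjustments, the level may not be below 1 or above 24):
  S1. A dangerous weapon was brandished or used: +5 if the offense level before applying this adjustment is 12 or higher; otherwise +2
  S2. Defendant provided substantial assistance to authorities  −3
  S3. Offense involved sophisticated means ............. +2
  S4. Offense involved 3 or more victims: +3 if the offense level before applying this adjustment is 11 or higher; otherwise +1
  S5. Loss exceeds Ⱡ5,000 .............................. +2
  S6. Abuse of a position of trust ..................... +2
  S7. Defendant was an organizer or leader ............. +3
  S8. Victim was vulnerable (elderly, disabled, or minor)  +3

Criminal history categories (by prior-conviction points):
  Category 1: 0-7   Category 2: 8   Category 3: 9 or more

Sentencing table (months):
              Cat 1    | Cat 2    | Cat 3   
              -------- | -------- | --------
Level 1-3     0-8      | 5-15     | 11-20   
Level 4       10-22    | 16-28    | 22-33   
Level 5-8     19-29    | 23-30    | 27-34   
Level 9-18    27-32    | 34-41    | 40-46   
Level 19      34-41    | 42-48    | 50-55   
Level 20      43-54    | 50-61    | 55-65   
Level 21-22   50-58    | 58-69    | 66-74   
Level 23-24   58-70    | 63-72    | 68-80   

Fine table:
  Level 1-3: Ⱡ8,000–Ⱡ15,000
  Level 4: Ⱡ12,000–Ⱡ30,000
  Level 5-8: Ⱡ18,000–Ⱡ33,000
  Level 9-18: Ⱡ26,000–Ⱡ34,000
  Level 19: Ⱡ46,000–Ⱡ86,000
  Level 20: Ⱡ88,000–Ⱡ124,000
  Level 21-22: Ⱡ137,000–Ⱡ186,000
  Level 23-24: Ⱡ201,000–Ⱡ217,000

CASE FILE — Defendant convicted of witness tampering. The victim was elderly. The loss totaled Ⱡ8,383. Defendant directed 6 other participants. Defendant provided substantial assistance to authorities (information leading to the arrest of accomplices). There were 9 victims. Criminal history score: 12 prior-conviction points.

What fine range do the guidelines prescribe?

Ⱡ26,000–Ⱡ34,000

Base offense level for witness tampering: 4.
S1 does not apply.
S2 applies: 4 − 3 = 1.
S4 applies (level before this adjustment is 1 < 11, so +1): 1 + 1 = 2.
S5 applies: 2 + 2 = 4.
S6 does not apply.
S7 applies: 4 + 3 = 7.
S8 applies: 7 + 3 = 10.
Final offense level: 10.
Level 10 falls in the 9-18 band.
Fine table: Level 9-18 → Ⱡ26,000–Ⱡ34,000.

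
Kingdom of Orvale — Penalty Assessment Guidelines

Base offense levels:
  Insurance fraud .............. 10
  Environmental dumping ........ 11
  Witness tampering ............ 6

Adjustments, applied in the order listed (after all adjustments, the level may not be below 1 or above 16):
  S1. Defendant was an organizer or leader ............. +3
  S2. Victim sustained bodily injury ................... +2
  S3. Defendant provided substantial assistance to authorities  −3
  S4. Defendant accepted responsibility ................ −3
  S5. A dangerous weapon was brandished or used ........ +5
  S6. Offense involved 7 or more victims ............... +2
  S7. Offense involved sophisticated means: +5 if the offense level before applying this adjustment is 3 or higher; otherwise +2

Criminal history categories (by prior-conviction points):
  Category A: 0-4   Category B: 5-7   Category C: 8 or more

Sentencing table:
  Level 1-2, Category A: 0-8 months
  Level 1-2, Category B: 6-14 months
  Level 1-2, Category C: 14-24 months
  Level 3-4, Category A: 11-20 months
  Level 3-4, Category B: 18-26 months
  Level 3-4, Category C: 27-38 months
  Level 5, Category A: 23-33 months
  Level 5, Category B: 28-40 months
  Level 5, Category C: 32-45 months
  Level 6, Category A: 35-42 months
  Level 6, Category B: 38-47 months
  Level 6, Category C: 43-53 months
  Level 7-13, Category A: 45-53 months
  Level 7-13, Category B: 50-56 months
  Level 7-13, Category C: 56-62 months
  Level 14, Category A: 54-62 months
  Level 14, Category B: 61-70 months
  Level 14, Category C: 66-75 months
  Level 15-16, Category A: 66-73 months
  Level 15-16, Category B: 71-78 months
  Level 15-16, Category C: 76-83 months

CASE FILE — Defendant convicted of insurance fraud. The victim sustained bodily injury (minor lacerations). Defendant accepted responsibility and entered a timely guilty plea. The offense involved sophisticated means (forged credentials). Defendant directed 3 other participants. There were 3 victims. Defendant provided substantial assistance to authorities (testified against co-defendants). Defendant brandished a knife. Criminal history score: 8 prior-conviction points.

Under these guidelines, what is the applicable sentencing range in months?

76-83 months

Base offense level for insurance fraud: 10.
S1 applies: 10 + 3 = 13.
S2 applies: 13 + 2 = 15.
S3 applies: 15 − 3 = 12.
S4 applies: 12 − 3 = 9.
S5 applies: 9 + 5 = 14.
S6 does not apply.
S7 applies (level before this adjustment is 14 ≥ 3, so +5): 14 + 5 = 19.
Level 19 exceeds the maximum of 16; capped at 16.
Final offense level: 16.
Criminal history: 8 prior points → Category C (8+).
Level 16 falls in the 15-16 band.
Grid: Level 15-16 × Category C = 76-83 months.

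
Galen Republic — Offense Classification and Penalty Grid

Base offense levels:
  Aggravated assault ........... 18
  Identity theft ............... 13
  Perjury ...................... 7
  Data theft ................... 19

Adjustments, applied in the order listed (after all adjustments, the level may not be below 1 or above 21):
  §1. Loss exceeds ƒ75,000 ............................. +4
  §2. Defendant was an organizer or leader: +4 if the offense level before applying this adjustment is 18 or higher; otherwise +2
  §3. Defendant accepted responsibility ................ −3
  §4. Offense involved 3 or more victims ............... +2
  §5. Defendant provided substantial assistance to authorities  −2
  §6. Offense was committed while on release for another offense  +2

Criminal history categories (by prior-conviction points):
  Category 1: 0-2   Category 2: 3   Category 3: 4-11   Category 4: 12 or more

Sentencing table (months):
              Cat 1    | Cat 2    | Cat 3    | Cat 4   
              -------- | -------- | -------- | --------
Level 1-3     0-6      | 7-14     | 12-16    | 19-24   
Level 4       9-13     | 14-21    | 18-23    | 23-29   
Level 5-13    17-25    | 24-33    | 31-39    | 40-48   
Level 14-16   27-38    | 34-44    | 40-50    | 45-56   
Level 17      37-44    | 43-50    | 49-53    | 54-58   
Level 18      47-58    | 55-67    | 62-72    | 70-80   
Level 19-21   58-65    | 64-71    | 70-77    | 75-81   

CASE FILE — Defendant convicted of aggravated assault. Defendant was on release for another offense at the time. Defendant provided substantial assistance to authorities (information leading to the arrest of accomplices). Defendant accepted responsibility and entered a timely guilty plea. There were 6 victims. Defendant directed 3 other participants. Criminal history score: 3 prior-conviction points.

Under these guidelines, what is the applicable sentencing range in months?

64-71 months

Base offense level for aggravated assault: 18.
§2 applies (level before this adjustment is 18 ≥ 18, so +4): 18 + 4 = 22.
§3 applies: 22 − 3 = 19.
§4 applies: 19 + 2 = 21.
§5 applies: 21 − 2 = 19.
§6 applies: 19 + 2 = 21.
Final offense level: 21.
Criminal history: 3 prior points → Category 2 (3).
Level 21 falls in the 19-21 band.
Grid: Level 19-21 × Category 2 = 64-71 months.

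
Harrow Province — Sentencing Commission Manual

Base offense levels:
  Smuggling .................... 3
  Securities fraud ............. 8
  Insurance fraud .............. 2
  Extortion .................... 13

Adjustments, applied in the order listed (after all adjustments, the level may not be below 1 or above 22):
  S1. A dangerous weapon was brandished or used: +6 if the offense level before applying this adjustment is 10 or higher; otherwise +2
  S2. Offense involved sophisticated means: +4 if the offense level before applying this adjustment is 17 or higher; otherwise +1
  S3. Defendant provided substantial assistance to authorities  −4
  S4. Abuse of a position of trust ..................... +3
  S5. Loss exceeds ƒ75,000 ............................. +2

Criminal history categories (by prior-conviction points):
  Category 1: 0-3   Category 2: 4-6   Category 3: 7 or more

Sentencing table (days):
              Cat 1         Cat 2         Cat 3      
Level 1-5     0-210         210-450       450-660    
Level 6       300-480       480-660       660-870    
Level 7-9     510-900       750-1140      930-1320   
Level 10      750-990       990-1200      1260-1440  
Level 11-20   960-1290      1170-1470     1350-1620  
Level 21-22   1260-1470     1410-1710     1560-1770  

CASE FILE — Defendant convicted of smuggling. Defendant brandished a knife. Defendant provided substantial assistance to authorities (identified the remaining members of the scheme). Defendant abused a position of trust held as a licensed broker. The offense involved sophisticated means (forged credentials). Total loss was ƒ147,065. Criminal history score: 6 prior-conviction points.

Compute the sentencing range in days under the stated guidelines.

750-1140 days

Base offense level for smuggling: 3.
S1 applies (level before this adjustment is 3 < 10, so +2): 3 + 2 = 5.
S2 applies (level before this adjustment is 5 < 17, so +1): 5 + 1 = 6.
S3 applies: 6 − 4 = 2.
S4 applies: 2 + 3 = 5.
S5 applies: 5 + 2 = 7.
Final offense level: 7.
Criminal history: 6 prior points → Category 2 (4-6).
Level 7 falls in the 7-9 band.
Grid: Level 7-9 × Category 2 = 750-1140 days.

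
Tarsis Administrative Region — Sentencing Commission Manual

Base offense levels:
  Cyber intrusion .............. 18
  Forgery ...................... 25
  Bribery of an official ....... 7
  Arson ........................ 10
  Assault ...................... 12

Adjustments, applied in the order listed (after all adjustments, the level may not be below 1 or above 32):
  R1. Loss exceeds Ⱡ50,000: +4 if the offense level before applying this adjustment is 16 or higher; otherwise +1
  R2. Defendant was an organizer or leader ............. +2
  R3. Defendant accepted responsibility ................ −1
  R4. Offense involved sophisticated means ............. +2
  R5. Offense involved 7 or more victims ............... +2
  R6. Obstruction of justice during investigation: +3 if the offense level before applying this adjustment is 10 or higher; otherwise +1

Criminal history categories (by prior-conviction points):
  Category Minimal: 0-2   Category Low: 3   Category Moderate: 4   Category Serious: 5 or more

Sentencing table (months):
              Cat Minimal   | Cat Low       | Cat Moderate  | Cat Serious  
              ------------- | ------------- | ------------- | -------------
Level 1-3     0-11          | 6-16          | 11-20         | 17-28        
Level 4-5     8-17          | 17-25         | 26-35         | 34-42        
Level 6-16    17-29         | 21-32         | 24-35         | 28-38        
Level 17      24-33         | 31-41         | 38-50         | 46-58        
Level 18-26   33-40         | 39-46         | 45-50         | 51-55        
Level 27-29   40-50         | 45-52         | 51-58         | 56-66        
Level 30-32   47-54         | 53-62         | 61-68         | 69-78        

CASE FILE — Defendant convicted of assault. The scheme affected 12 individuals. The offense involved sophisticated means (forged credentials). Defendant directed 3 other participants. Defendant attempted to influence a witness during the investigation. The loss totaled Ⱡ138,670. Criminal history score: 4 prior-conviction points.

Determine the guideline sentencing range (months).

45-50 months

Base offense level for assault: 12.
R1 applies (level before this adjustment is 12 < 16, so +1): 12 + 1 = 13.
R2 applies: 13 + 2 = 15.
R4 applies: 15 + 2 = 17.
R5 applies: 17 + 2 = 19.
R6 applies (level before this adjustment is 19 ≥ 10, so +3): 19 + 3 = 22.
Final offense level: 22.
Criminal history: 4 prior points → Category Moderate (4).
Level 22 falls in the 18-26 band.
Grid: Level 18-26 × Category Moderate = 45-50 months.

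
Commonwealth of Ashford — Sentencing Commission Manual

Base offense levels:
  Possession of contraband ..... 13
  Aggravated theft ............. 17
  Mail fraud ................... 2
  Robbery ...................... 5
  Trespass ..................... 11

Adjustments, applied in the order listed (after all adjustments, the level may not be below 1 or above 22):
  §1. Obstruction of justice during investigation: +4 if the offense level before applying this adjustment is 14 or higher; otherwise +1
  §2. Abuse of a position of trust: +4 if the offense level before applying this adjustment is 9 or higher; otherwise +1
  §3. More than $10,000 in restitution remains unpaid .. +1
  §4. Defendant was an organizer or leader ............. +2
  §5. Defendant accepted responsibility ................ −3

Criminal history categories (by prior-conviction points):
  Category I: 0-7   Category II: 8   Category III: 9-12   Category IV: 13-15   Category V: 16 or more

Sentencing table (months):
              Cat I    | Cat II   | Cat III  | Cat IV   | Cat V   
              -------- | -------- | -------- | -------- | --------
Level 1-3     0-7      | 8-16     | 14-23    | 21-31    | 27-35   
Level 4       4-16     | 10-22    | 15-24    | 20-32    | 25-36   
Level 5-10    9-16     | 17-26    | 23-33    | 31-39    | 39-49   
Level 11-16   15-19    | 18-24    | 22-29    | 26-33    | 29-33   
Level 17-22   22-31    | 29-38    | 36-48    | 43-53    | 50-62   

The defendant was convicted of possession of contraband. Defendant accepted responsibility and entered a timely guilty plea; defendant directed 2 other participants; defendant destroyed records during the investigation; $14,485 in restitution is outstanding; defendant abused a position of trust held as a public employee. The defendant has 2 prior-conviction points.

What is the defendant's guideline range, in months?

22-31 months

Base offense level for possession of contraband: 13.
§1 applies (level before this adjustment is 13 < 14, so +1): 13 + 1 = 14.
§2 applies (level before this adjustment is 14 ≥ 9, so +4): 14 + 4 = 18.
§3 applies: 18 + 1 = 19.
§4 applies: 19 + 2 = 21.
§5 applies: 21 − 3 = 18.
Final offense level: 18.
Criminal history: 2 prior points → Category I (0-7).
Level 18 falls in the 17-22 band.
Grid: Level 17-22 × Category I = 22-31 months.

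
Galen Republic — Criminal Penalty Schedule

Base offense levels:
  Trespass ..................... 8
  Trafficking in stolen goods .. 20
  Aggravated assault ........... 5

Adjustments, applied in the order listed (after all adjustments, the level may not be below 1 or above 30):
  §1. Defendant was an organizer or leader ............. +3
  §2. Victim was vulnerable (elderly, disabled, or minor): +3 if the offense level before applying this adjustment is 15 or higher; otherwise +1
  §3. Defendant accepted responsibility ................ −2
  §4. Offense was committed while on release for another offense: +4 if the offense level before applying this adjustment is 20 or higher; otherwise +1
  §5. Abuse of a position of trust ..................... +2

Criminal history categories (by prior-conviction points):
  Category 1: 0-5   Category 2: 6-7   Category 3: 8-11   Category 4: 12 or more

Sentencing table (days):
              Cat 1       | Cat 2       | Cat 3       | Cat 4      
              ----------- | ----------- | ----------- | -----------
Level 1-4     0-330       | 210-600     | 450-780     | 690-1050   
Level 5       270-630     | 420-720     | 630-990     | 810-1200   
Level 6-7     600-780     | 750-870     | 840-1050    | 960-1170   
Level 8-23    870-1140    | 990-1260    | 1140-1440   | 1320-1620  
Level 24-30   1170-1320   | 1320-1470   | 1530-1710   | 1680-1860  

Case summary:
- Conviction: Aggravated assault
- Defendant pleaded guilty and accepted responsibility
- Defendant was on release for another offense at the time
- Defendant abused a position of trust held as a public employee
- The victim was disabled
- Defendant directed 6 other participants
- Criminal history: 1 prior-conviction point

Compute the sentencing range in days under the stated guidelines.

Base offense level for aggravated assault: 5.
§1 applies: 5 + 3 = 8.
§2 applies (level before this adjustment is 8 < 15, so +1): 8 + 1 = 9.
§3 applies: 9 − 2 = 7.
§4 applies (level before this adjustment is 7 < 20, so +1): 7 + 1 = 8.
§5 applies: 8 + 2 = 10.
Final offense level: 10.
Criminal history: 1 prior point → Category 1 (0-5).
Level 10 falls in the 8-23 band.
Grid: Level 8-23 × Category 1 = 870-1140 days.

870-1140 days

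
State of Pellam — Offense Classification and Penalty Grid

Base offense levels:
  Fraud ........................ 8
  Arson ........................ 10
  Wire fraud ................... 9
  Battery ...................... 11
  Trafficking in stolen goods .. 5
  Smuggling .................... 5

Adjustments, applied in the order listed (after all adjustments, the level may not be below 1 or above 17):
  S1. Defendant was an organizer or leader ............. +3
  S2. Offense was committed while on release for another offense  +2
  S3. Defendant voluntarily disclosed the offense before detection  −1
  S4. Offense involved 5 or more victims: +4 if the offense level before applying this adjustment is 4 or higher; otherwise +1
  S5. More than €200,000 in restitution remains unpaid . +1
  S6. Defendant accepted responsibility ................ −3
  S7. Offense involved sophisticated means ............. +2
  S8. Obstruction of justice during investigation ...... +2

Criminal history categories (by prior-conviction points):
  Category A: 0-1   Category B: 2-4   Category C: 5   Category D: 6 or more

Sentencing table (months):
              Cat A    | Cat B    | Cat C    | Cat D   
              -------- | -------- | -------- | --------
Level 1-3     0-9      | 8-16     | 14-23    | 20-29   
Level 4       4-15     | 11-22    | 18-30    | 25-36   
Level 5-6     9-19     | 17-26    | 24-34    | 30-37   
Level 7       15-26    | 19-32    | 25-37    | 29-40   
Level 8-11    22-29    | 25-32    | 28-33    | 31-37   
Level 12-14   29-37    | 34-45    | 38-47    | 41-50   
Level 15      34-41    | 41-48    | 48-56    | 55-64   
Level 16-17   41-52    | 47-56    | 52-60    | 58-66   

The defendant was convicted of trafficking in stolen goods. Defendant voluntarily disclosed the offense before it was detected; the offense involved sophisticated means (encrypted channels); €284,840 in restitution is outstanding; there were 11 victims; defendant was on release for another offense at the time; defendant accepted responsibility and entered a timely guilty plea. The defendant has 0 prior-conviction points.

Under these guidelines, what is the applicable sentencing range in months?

22-29 months

Base offense level for trafficking in stolen goods: 5.
S1 does not apply.
S2 applies: 5 + 2 = 7.
S3 applies: 7 − 1 = 6.
S4 applies (level before this adjustment is 6 ≥ 4, so +4): 6 + 4 = 10.
S5 applies: 10 + 1 = 11.
S6 applies: 11 − 3 = 8.
S7 applies: 8 + 2 = 10.
S8 does not apply.
Final offense level: 10.
Criminal history: 0 prior points → Category A (0-1).
Level 10 falls in the 8-11 band.
Grid: Level 8-11 × Category A = 22-29 months.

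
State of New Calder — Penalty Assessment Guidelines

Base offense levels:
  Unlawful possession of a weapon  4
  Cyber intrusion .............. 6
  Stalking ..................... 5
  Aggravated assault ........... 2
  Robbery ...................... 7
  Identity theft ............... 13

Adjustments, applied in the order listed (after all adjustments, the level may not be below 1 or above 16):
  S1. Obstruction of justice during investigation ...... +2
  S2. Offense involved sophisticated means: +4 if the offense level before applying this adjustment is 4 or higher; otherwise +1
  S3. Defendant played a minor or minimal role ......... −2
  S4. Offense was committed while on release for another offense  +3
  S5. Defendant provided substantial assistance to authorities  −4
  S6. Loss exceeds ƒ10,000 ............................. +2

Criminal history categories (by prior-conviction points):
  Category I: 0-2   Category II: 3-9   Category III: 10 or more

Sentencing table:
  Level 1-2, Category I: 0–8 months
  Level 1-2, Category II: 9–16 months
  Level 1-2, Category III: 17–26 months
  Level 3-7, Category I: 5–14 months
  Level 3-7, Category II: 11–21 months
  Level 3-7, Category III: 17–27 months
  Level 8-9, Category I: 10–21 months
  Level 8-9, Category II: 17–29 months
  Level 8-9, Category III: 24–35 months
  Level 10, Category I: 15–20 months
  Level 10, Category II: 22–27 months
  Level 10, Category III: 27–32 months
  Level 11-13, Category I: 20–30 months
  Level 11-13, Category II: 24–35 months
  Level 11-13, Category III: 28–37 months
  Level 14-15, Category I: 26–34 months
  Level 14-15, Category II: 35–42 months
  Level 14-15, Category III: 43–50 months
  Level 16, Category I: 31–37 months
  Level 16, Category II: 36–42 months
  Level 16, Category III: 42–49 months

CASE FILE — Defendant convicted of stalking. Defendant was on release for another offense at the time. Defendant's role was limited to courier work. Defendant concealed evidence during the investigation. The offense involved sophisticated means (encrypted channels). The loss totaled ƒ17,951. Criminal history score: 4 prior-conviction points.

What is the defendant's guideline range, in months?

Base offense level for stalking: 5.
S1 applies: 5 + 2 = 7.
S2 applies (level before this adjustment is 7 ≥ 4, so +4): 7 + 4 = 11.
S3 applies: 11 − 2 = 9.
S4 applies: 9 + 3 = 12.
S5 does not apply.
S6 applies: 12 + 2 = 14.
Final offense level: 14.
Criminal history: 4 prior points → Category II (3-9).
Level 14 falls in the 14-15 band.
Grid: Level 14-15 × Category II = 35-42 months.

35-42 months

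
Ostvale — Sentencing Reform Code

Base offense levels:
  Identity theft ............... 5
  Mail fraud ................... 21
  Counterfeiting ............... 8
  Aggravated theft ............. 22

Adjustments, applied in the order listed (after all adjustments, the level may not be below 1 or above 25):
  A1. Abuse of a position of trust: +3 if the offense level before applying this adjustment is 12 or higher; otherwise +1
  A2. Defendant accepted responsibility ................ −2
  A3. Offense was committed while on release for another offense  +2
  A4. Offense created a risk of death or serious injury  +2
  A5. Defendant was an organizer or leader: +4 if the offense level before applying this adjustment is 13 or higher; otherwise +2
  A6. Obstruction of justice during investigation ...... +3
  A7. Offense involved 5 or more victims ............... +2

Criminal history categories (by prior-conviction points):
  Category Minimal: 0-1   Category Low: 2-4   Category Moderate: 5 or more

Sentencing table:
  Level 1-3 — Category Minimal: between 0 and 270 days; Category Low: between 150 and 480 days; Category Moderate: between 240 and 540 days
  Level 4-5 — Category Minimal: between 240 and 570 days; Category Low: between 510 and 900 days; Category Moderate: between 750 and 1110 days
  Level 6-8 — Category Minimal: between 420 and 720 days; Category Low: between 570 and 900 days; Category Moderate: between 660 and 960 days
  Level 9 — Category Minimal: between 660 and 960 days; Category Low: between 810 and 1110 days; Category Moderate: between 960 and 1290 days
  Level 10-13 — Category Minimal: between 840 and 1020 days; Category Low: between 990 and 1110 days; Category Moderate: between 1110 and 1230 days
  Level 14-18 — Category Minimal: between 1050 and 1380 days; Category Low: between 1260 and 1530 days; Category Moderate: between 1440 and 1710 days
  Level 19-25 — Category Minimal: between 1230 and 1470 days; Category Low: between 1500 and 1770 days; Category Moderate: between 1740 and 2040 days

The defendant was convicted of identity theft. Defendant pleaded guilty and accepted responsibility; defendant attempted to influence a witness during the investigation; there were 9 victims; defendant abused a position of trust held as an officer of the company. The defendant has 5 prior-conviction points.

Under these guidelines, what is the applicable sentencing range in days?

Base offense level for identity theft: 5.
A1 applies (level before this adjustment is 5 < 12, so +1): 5 + 1 = 6.
A2 applies: 6 − 2 = 4.
A3 does not apply.
A4 does not apply.
A6 applies: 4 + 3 = 7.
A7 applies: 7 + 2 = 9.
Final offense level: 9.
Criminal history: 5 prior points → Category Moderate (5+).
Level 9 falls in the 9 band.
Grid: Level 9 × Category Moderate = 960-1290 days.

960-1290 days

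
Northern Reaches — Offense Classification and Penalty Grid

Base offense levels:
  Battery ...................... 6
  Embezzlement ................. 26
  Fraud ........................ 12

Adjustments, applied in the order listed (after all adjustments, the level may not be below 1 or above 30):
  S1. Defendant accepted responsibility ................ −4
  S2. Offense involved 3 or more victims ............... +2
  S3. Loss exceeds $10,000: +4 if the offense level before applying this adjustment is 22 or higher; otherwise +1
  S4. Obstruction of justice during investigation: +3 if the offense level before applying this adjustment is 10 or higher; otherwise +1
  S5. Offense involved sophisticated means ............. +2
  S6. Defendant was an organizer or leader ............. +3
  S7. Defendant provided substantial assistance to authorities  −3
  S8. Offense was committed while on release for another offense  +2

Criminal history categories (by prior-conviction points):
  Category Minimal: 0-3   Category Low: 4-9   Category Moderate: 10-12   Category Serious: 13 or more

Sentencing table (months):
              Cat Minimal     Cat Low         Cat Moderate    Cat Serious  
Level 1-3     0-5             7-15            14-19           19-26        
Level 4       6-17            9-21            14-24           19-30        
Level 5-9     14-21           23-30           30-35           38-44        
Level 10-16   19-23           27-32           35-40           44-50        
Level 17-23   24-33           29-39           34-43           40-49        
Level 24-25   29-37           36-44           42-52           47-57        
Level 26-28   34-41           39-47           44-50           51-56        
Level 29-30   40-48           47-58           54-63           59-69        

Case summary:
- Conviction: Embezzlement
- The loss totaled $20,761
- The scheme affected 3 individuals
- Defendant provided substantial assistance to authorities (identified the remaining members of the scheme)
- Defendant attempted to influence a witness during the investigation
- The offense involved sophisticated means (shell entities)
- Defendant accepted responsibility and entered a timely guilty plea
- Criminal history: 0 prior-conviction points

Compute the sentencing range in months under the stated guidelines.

40-48 months

Base offense level for embezzlement: 26.
S1 applies: 26 − 4 = 22.
S2 applies: 22 + 2 = 24.
S3 applies (level before this adjustment is 24 ≥ 22, so +4): 24 + 4 = 28.
S4 applies (level before this adjustment is 28 ≥ 10, so +3): 28 + 3 = 31.
S5 applies: 31 + 2 = 33.
S6 does not apply.
S7 applies: 33 − 3 = 30.
S8 does not apply.
Final offense level: 30.
Criminal history: 0 prior points → Category Minimal (0-3).
Level 30 falls in the 29-30 band.
Grid: Level 29-30 × Category Minimal = 40-48 months.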